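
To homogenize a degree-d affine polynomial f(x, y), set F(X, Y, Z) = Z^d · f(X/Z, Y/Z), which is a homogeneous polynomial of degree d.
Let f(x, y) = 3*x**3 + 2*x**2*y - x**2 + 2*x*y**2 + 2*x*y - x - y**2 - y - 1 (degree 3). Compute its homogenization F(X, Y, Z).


F(X, Y, Z) = 3*X**3 + 2*X**2*Y - X**2*Z + 2*X*Y**2 + 2*X*Y*Z - X*Z**2 - Y**2*Z - Y*Z**2 - Z**3

deg(f) = 3.
Substitute x = X/Z, y = Y/Z into f, then multiply by Z^3.
  monomial 3·x^3·y^0 ↦ 3·X^3·Y^0·Z^0.
  monomial 2·x^2·y^1 ↦ 2·X^2·Y^1·Z^0.
  monomial -1·x^2·y^0 ↦ -1·X^2·Y^0·Z^1.
  monomial 2·x^1·y^2 ↦ 2·X^1·Y^2·Z^0.
  monomial 2·x^1·y^1 ↦ 2·X^1·Y^1·Z^1.
  monomial -1·x^1·y^0 ↦ -1·X^1·Y^0·Z^2.
  monomial -1·x^0·y^2 ↦ -1·X^0·Y^2·Z^1.
  monomial -1·x^0·y^1 ↦ -1·X^0·Y^1·Z^2.
  monomial -1·x^0·y^0 ↦ -1·X^0·Y^0·Z^3.
Collecting: F(X, Y, Z) = 3*X**3 + 2*X**2*Y - X**2*Z + 2*X*Y**2 + 2*X*Y*Z - X*Z**2 - Y**2*Z - Y*Z**2 - Z**3.


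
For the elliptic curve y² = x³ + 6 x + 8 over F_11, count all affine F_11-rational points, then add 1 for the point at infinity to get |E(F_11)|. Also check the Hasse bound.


Affine points = {(1, 2), (1, 9), (3, 3), (3, 8), (5, 3), (5, 8), (10, 1), (10, 10)}; affine count = 8; |E(F_11)| = 9.

Discriminant check: Δ ∝ 4a³ + 27b² = 4·6³ + 27·8² = 4·216 + 27·64 ≡ 7 (mod 11). Nonzero ⇒ E is nonsingular.
For each x ∈ F_11, compute rhs = x³ + 6·x + 8 mod 11, then count y ∈ F_11 with y² ≡ rhs.
  x = 0: rhs = 8, matching y values: none (0 points).
  x = 1: rhs = 4, matching y values: 2, 9 (2 points).
  x = 2: rhs = 6, matching y values: none (0 points).
  x = 3: rhs = 9, matching y values: 3, 8 (2 points).
  x = 4: rhs = 8, matching y values: none (0 points).
  x = 5: rhs = 9, matching y values: 3, 8 (2 points).
  x = 6: rhs = 7, matching y values: none (0 points).
  x = 7: rhs = 8, matching y values: none (0 points).
  x = 8: rhs = 7, matching y values: none (0 points).
  x = 9: rhs = 10, matching y values: none (0 points).
  x = 10: rhs = 1, matching y values: 1, 10 (2 points).
Total affine count: 8.
Full point count |E(F_11)| = 8 + 1 = 9.
Hasse bound: |9 − (11+1)| = |-3| = 3 ≤ 2√11 ≈ 6.6332 ✓.


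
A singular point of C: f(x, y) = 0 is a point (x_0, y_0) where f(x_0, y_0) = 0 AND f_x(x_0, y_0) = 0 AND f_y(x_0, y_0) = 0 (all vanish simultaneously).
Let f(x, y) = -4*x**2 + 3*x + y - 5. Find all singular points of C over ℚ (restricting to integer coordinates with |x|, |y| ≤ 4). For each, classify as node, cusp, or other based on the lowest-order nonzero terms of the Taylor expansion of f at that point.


No singular points in the scanned grid; C is smooth there.

Compute partial derivatives:
  f_x = 3 - 8*x.
  f_y = 1.
f_y = 1 is a nonzero constant, so f_y never vanishes: no point (x, y) can satisfy f = f_x = f_y = 0. In particular no (x, y) ∈ {−4, ..., 4}² is singular; the curve is smooth.


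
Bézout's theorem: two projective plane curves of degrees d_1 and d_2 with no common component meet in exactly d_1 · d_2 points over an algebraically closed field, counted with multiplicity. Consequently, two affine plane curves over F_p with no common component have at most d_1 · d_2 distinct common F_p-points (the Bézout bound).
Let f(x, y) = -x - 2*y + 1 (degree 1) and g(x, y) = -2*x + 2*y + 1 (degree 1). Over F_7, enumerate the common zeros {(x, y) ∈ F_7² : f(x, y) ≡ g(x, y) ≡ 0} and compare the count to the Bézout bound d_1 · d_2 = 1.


Common zeros: {(3, 6)}; count = 1; Bézout bound = 1.

deg(f) = 1, deg(g) = 1, so Bézout bound = 1.
Scan x ∈ F_7. For each x, list the y ∈ F_7 with f(x, y) ≡ 0 and those with g(x, y) ≡ 0 (mod 7); the common zeros in that column are the intersection.
  x = 0: f ≡ 0 at y ∈ {4}; g ≡ 0 at y ∈ {3}; common: ∅.
  x = 1: f ≡ 0 at y ∈ {0}; g ≡ 0 at y ∈ {4}; common: ∅.
  x = 2: f ≡ 0 at y ∈ {3}; g ≡ 0 at y ∈ {5}; common: ∅.
  x = 3: f ≡ 0 at y ∈ {6}; g ≡ 0 at y ∈ {6}; common: {6}.
  x = 4: f ≡ 0 at y ∈ {2}; g ≡ 0 at y ∈ {0}; common: ∅.
  x = 5: f ≡ 0 at y ∈ {5}; g ≡ 0 at y ∈ {1}; common: ∅.
  x = 6: f ≡ 0 at y ∈ {1}; g ≡ 0 at y ∈ {2}; common: ∅.
Collecting: common zeros = {(3, 6)}, so the count is 1.
Comparison with the Bézout bound: 1 ≤ 1 = deg(f)·deg(g), as expected for curves with no common component (the bound is attained).


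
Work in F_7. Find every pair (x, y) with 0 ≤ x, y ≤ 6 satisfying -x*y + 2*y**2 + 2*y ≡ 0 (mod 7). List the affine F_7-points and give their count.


Affine F_7-points: {(0, 0), (0, 6), (1, 0), (1, 3), (2, 0), (3, 0), (3, 4), (4, 0), (4, 1), (5, 0), (5, 5), (6, 0), (6, 2)}; count = 13.

For each of the 49 pairs (x, y) ∈ F_7², evaluate f(x, y) mod 7. Record the zeros.
  x = 0: [0↦0, 1↦4, 2↦5, 3↦3, 4↦5, 5↦4, 6↦0]  zeros at y ∈ {0, 6}
  x = 1: [0↦0, 1↦3, 2↦3, 3↦0, 4↦1, 5↦6, 6↦1]  zeros at y ∈ {0, 3}
  x = 2: [0↦0, 1↦2, 2↦1, 3↦4, 4↦4, 5↦1, 6↦2]  zeros at y ∈ {0}
  x = 3: [0↦0, 1↦1, 2↦6, 3↦1, 4↦0, 5↦3, 6↦3]  zeros at y ∈ {0, 4}
  x = 4: [0↦0, 1↦0, 2↦4, 3↦5, 4↦3, 5↦5, 6↦4]  zeros at y ∈ {0, 1}
  x = 5: [0↦0, 1↦6, 2↦2, 3↦2, 4↦6, 5↦0, 6↦5]  zeros at y ∈ {0, 5}
  x = 6: [0↦0, 1↦5, 2↦0, 3↦6, 4↦2, 5↦2, 6↦6]  zeros at y ∈ {0, 2}
Collecting zeros: affine points = {(0, 0), (0, 6), (1, 0), (1, 3), (2, 0), (3, 0), (3, 4), (4, 0), (4, 1), (5, 0), (5, 5), (6, 0), (6, 2)}.
Total count |C(F_7)_aff| = 13.


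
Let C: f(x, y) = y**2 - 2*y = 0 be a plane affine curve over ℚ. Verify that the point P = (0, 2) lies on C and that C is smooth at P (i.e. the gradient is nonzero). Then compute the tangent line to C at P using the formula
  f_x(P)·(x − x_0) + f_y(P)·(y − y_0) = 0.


Tangent line at P: 2*y - 4 = 0.

Step 1: f(0, 2) = 0, so P lies on C.
Step 2: partial derivatives
  f_x(x, y) = 0, f_y(x, y) = 2*y - 2.
  f_x(P) = 0, f_y(P) = 2 (gradient nonzero, so P is smooth).
Step 3: tangent line at P: 0·(x − 0) + 2·(y − 2) = 0.
Expanding: 2*y - 4 = 0.


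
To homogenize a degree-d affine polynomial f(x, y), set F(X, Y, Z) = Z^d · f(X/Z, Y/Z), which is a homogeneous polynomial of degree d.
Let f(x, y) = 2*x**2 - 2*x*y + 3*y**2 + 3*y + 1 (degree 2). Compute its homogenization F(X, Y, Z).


F(X, Y, Z) = 2*X**2 - 2*X*Y + 3*Y**2 + 3*Y*Z + Z**2

deg(f) = 2.
Substitute x = X/Z, y = Y/Z into f, then multiply by Z^2.
  monomial 2·x^2·y^0 ↦ 2·X^2·Y^0·Z^0.
  monomial -2·x^1·y^1 ↦ -2·X^1·Y^1·Z^0.
  monomial 3·x^0·y^2 ↦ 3·X^0·Y^2·Z^0.
  monomial 3·x^0·y^1 ↦ 3·X^0·Y^1·Z^1.
  monomial 1·x^0·y^0 ↦ 1·X^0·Y^0·Z^2.
Collecting: F(X, Y, Z) = 2*X**2 - 2*X*Y + 3*Y**2 + 3*Y*Z + Z**2.


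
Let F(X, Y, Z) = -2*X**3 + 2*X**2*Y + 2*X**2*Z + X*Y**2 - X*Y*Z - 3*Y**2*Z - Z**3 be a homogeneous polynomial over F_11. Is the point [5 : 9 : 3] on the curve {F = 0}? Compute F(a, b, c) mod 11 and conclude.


F(5,9,3) ≡ 7 (mod 11); P is NOT on the curve.

Evaluate F(5, 9, 3) term-by-term (mod 11).
  -2*X**3 ↦ -2·125·1·1 = -250
  2*X**2*Y ↦ 2·25·9·1 = 450
  2*X**2*Z ↦ 2·25·1·3 = 150
  X*Y**2 ↦ 1·5·81·1 = 405
  -X*Y*Z ↦ -1·5·9·3 = -135
  -3*Y**2*Z ↦ -3·1·81·3 = -729
  -Z**3 ↦ -1·1·1·27 = -27
Sum: F(5, 9, 3) = (-250) + (450) + (150) + (405) + (-135) + (-729) + (-27) = -136.
Reducing mod 11: -136 ≡ 7 (mod 11).
Since F(a, b, c) ≡ 7 ≠ 0 (mod 11), P does NOT lie on the curve.


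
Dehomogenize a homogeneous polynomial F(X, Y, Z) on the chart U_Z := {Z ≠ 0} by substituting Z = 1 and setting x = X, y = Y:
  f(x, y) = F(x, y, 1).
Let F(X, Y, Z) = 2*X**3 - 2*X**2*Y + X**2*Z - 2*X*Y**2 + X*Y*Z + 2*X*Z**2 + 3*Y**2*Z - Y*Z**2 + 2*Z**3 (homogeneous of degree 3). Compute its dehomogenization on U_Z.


f(x, y) = 2*x**3 - 2*x**2*y + x**2 - 2*x*y**2 + x*y + 2*x + 3*y**2 - y + 2

On U_Z we set Z = 1. Each monomial c·X^i·Y^j·Z^k in F becomes c·x^i·y^j·1^k = c·x^i·y^j.
Substituting Z = 1: F(X, Y, 1) = 2*x**3 - 2*x**2*y + x**2 - 2*x*y**2 + x*y + 2*x + 3*y**2 - y + 2.
Note: deg(f) ≤ deg(F) = 3; strict inequality happens when F is divisible by Z (lost terms).


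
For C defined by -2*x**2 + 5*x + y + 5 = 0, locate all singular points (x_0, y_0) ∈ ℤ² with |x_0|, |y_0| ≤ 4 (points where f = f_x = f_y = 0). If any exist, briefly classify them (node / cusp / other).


No singular points in the scanned grid; C is smooth there.

Compute partial derivatives:
  f_x = 5 - 4*x.
  f_y = 1.
f_y = 1 is a nonzero constant, so f_y never vanishes: no point (x, y) can satisfy f = f_x = f_y = 0. In particular no (x, y) ∈ {−4, ..., 4}² is singular; the curve is smooth.


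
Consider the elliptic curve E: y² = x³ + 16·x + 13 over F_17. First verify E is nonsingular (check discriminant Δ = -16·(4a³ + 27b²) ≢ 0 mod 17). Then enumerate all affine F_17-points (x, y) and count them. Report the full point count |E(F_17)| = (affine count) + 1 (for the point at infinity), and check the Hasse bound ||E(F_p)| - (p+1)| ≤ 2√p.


Affine points = {(0, 8), (0, 9), (1, 8), (1, 9), (2, 6), (2, 11), (6, 6), (6, 11), (7, 3), (7, 14), (9, 6), (9, 11), (10, 0), (13, 2), (13, 15), (16, 8), (16, 9)}; affine count = 17; |E(F_17)| = 18.

Discriminant check: Δ ∝ 4a³ + 27b² = 4·16³ + 27·13² = 4·4096 + 27·169 ≡ 3 (mod 17). Nonzero ⇒ E is nonsingular.
For each x ∈ F_17, compute rhs = x³ + 16·x + 13 mod 17, then count y ∈ F_17 with y² ≡ rhs.
  x = 0: rhs = 13, matching y values: 8, 9 (2 points).
  x = 1: rhs = 13, matching y values: 8, 9 (2 points).
  x = 2: rhs = 2, matching y values: 6, 11 (2 points).
  x = 3: rhs = 3, matching y values: none (0 points).
  x = 4: rhs = 5, matching y values: none (0 points).
  x = 5: rhs = 14, matching y values: none (0 points).
  x = 6: rhs = 2, matching y values: 6, 11 (2 points).
  x = 7: rhs = 9, matching y values: 3, 14 (2 points).
  x = 8: rhs = 7, matching y values: none (0 points).
  x = 9: rhs = 2, matching y values: 6, 11 (2 points).
  x = 10: rhs = 0, matching y values: 0 (1 points).
  x = 11: rhs = 7, matching y values: none (0 points).
  x = 12: rhs = 12, matching y values: none (0 points).
  x = 13: rhs = 4, matching y values: 2, 15 (2 points).
  x = 14: rhs = 6, matching y values: none (0 points).
  x = 15: rhs = 7, matching y values: none (0 points).
  x = 16: rhs = 13, matching y values: 8, 9 (2 points).
Total affine count: 17.
Full point count |E(F_17)| = 17 + 1 = 18.
Hasse bound: |18 − (17+1)| = |0| = 0 ≤ 2√17 ≈ 8.2462 ✓.


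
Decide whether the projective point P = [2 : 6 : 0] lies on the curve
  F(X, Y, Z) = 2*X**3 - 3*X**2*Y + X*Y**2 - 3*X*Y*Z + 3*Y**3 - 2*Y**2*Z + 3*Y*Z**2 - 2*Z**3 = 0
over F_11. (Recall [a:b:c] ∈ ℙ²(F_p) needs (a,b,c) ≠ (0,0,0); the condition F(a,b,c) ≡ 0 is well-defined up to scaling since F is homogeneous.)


F(2,6,0) ≡ 4 (mod 11); P is NOT on the curve.

Evaluate F(2, 6, 0) term-by-term (mod 11).
  2*X**3 ↦ 2·8·1·1 = 16
  -3*X**2*Y ↦ -3·4·6·1 = -72
  X*Y**2 ↦ 1·2·36·1 = 72
  -3*X*Y*Z ↦ -3·2·6·0 = 0
  3*Y**3 ↦ 3·1·216·1 = 648
  -2*Y**2*Z ↦ -2·1·36·0 = 0
  3*Y*Z**2 ↦ 3·1·6·0 = 0
  -2*Z**3 ↦ -2·1·1·0 = 0
Sum: F(2, 6, 0) = (16) + (-72) + (72) + (0) + (648) + (0) + (0) + (0) = 664.
Reducing mod 11: 664 ≡ 4 (mod 11).
Since F(a, b, c) ≡ 4 ≠ 0 (mod 11), P does NOT lie on the curve.


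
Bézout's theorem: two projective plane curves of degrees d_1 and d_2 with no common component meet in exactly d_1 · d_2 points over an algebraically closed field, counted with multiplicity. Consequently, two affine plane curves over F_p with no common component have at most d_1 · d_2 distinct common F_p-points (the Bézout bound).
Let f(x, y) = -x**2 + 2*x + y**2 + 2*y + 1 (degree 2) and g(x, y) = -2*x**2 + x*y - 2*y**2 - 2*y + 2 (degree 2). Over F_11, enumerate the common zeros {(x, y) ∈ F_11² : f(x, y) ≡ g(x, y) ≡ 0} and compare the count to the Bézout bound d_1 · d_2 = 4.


Common zeros: {(3, 4), (10, 4)}; count = 2; Bézout bound = 4.

deg(f) = 2, deg(g) = 2, so Bézout bound = 4.
Scan x ∈ F_11. For each x, list the y ∈ F_11 with f(x, y) ≡ 0 and those with g(x, y) ≡ 0 (mod 11); the common zeros in that column are the intersection.
  x = 0: f ≡ 0 at y ∈ {10}; g ≡ 0 at y ∈ {3, 7}; common: ∅.
  x = 1: f ≡ 0 at y ∈ ∅; g ≡ 0 at y ∈ {0, 5}; common: ∅.
  x = 2: f ≡ 0 at y ∈ {10}; g ≡ 0 at y ∈ ∅; common: ∅.
  x = 3: f ≡ 0 at y ∈ {4, 5}; g ≡ 0 at y ∈ {2, 4}; common: {4}.
  x = 4: f ≡ 0 at y ∈ ∅; g ≡ 0 at y ∈ ∅; common: ∅.
  x = 5: f ≡ 0 at y ∈ {1, 8}; g ≡ 0 at y ∈ ∅; common: ∅.
  x = 6: f ≡ 0 at y ∈ ∅; g ≡ 0 at y ∈ ∅; common: ∅.
  x = 7: f ≡ 0 at y ∈ ∅; g ≡ 0 at y ∈ {3, 5}; common: ∅.
  x = 8: f ≡ 0 at y ∈ {1, 8}; g ≡ 0 at y ∈ ∅; common: ∅.
  x = 9: f ≡ 0 at y ∈ ∅; g ≡ 0 at y ∈ {2, 7}; common: ∅.
  x = 10: f ≡ 0 at y ∈ {4, 5}; g ≡ 0 at y ∈ {0, 4}; common: {4}.
Collecting: common zeros = {(3, 4), (10, 4)}, so the count is 2.
Comparison with the Bézout bound: 2 ≤ 4 = deg(f)·deg(g), as expected for curves with no common component (the affine F_11-count falls short of the bound because intersections may lie at infinity, over extension fields, or carry multiplicity).


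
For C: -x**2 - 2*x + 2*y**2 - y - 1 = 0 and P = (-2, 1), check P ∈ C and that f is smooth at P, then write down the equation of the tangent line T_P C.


Tangent line at P: 2*x + 3*y + 1 = 0.

Step 1: f(-2, 1) = 0, so P lies on C.
Step 2: partial derivatives
  f_x(x, y) = -2*x - 2, f_y(x, y) = 4*y - 1.
  f_x(P) = 2, f_y(P) = 3 (gradient nonzero, so P is smooth).
Step 3: tangent line at P: 2·(x − -2) + 3·(y − 1) = 0.
Expanding: 2*x + 3*y + 1 = 0.


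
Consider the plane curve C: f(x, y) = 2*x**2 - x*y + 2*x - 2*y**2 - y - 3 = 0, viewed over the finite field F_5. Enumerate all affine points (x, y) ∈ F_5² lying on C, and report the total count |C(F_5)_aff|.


Affine F_5-points: {(2, 2), (2, 4), (3, 1), (3, 2), (4, 1), (4, 4)}; count = 6.

For each of the 25 pairs (x, y) ∈ F_5², evaluate f(x, y) mod 5. Record the zeros.
  x = 0: [0↦2, 1↦4, 2↦2, 3↦1, 4↦1]  zeros at y ∈ ∅
  x = 1: [0↦1, 1↦2, 2↦4, 3↦2, 4↦1]  zeros at y ∈ ∅
  x = 2: [0↦4, 1↦4, 2↦0, 3↦2, 4↦0]  zeros at y ∈ {2, 4}
  x = 3: [0↦1, 1↦0, 2↦0, 3↦1, 4↦3]  zeros at y ∈ {1, 2}
  x = 4: [0↦2, 1↦0, 2↦4, 3↦4, 4↦0]  zeros at y ∈ {1, 4}
Collecting zeros: affine points = {(2, 2), (2, 4), (3, 1), (3, 2), (4, 1), (4, 4)}.
Total count |C(F_5)_aff| = 6.


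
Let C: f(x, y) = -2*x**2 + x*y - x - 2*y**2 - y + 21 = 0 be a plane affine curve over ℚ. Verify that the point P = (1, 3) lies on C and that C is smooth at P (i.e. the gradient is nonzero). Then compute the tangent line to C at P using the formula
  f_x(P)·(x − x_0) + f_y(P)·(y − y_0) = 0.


Tangent line at P: -2*x - 12*y + 38 = 0.

Step 1: f(1, 3) = 0, so P lies on C.
Step 2: partial derivatives
  f_x(x, y) = -4*x + y - 1, f_y(x, y) = x - 4*y - 1.
  f_x(P) = -2, f_y(P) = -12 (gradient nonzero, so P is smooth).
Step 3: tangent line at P: -2·(x − 1) + -12·(y − 3) = 0.
Expanding: -2*x - 12*y + 38 = 0.


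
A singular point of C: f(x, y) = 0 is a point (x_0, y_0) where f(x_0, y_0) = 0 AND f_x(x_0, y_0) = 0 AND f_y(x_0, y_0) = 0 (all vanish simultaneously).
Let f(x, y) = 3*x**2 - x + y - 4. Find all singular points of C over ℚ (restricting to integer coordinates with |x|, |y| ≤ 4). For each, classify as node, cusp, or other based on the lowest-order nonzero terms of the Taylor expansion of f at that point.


No singular points in the scanned grid; C is smooth there.

Compute partial derivatives:
  f_x = 6*x - 1.
  f_y = 1.
f_y = 1 is a nonzero constant, so f_y never vanishes: no point (x, y) can satisfy f = f_x = f_y = 0. In particular no (x, y) ∈ {−4, ..., 4}² is singular; the curve is smooth.


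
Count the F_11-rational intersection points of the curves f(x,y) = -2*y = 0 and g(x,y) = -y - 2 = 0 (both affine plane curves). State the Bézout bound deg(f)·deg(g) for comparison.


Common zeros: ∅; count = 0; Bézout bound = 1.

deg(f) = 1, deg(g) = 1, so Bézout bound = 1.
Scan x ∈ F_11. For each x, list the y ∈ F_11 with f(x, y) ≡ 0 and those with g(x, y) ≡ 0 (mod 11); the common zeros in that column are the intersection.
  x = 0: f ≡ 0 at y ∈ {0}; g ≡ 0 at y ∈ {9}; common: ∅.
  x = 1: f ≡ 0 at y ∈ {0}; g ≡ 0 at y ∈ {9}; common: ∅.
  x = 2: f ≡ 0 at y ∈ {0}; g ≡ 0 at y ∈ {9}; common: ∅.
  x = 3: f ≡ 0 at y ∈ {0}; g ≡ 0 at y ∈ {9}; common: ∅.
  x = 4: f ≡ 0 at y ∈ {0}; g ≡ 0 at y ∈ {9}; common: ∅.
  x = 5: f ≡ 0 at y ∈ {0}; g ≡ 0 at y ∈ {9}; common: ∅.
  x = 6: f ≡ 0 at y ∈ {0}; g ≡ 0 at y ∈ {9}; common: ∅.
  x = 7: f ≡ 0 at y ∈ {0}; g ≡ 0 at y ∈ {9}; common: ∅.
  x = 8: f ≡ 0 at y ∈ {0}; g ≡ 0 at y ∈ {9}; common: ∅.
  x = 9: f ≡ 0 at y ∈ {0}; g ≡ 0 at y ∈ {9}; common: ∅.
  x = 10: f ≡ 0 at y ∈ {0}; g ≡ 0 at y ∈ {9}; common: ∅.
Collecting: common zeros = ∅, so the count is 0.
Comparison with the Bézout bound: 0 ≤ 1 = deg(f)·deg(g), as expected for curves with no common component (the affine F_11-count falls short of the bound because intersections may lie at infinity, over extension fields, or carry multiplicity).


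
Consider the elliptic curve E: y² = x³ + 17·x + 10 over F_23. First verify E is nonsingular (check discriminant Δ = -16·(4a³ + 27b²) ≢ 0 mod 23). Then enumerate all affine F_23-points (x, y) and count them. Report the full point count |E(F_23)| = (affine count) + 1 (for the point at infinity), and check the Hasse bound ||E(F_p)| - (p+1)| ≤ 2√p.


Affine points = {(2, 11), (2, 12), (4, 2), (4, 21), (5, 6), (5, 17), (6, 11), (6, 12), (7, 9), (7, 14), (9, 8), (9, 15), (13, 6), (13, 17), (14, 5), (14, 18), (15, 11), (15, 12), (16, 10), (16, 13), (19, 4), (19, 19), (20, 1), (20, 22)}; affine count = 24; |E(F_23)| = 25.

Discriminant check: Δ ∝ 4a³ + 27b² = 4·17³ + 27·10² = 4·4913 + 27·100 ≡ 19 (mod 23). Nonzero ⇒ E is nonsingular.
For each x ∈ F_23, compute rhs = x³ + 17·x + 10 mod 23, then count y ∈ F_23 with y² ≡ rhs.
  x = 0: rhs = 10, matching y values: none (0 points).
  x = 1: rhs = 5, matching y values: none (0 points).
  x = 2: rhs = 6, matching y values: 11, 12 (2 points).
  x = 3: rhs = 19, matching y values: none (0 points).
  x = 4: rhs = 4, matching y values: 2, 21 (2 points).
  x = 5: rhs = 13, matching y values: 6, 17 (2 points).
  x = 6: rhs = 6, matching y values: 11, 12 (2 points).
  x = 7: rhs = 12, matching y values: 9, 14 (2 points).
  x = 8: rhs = 14, matching y values: none (0 points).
  x = 9: rhs = 18, matching y values: 8, 15 (2 points).
  x = 10: rhs = 7, matching y values: none (0 points).
  x = 11: rhs = 10, matching y values: none (0 points).
  x = 12: rhs = 10, matching y values: none (0 points).
  x = 13: rhs = 13, matching y values: 6, 17 (2 points).
  x = 14: rhs = 2, matching y values: 5, 18 (2 points).
  x = 15: rhs = 6, matching y values: 11, 12 (2 points).
  x = 16: rhs = 8, matching y values: 10, 13 (2 points).
  x = 17: rhs = 14, matching y values: none (0 points).
  x = 18: rhs = 7, matching y values: none (0 points).
  x = 19: rhs = 16, matching y values: 4, 19 (2 points).
  x = 20: rhs = 1, matching y values: 1, 22 (2 points).
  x = 21: rhs = 14, matching y values: none (0 points).
  x = 22: rhs = 15, matching y values: none (0 points).
Total affine count: 24.
Full point count |E(F_23)| = 24 + 1 = 25.
Hasse bound: |25 − (23+1)| = |1| = 1 ≤ 2√23 ≈ 9.5917 ✓.


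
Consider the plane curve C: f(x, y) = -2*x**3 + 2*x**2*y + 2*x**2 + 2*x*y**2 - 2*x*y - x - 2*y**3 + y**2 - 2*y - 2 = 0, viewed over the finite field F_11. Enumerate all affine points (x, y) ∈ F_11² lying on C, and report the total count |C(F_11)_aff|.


Affine F_11-points: {(0, 9), (1, 2), (3, 5), (4, 8), (5, 7), (6, 7), (8, 1), (8, 6), (8, 7), (10, 9)}; count = 10.

For each of the 121 pairs (x, y) ∈ F_11², evaluate f(x, y) mod 11. Record the zeros.
  x = 0: [0↦9, 1↦6, 2↦4, 3↦2, 4↦10, 5↦5, 6↦8, 7↦7, 8↦1, 9↦0, 10↦3]  zeros at y ∈ {9}
  x = 1: [0↦8, 1↦7, 2↦0, 3↦8, 4↦8, 5↦10, 6↦2, 7↦5, 8↦7, 9↦7, 10↦4]  zeros at y ∈ {2}
  x = 2: [0↦10, 1↦4, 2↦7, 3↦7, 4↦3, 5↦5, 6↦1, 7↦1, 8↦4, 9↦9, 10↦4]  zeros at y ∈ ∅
  x = 3: [0↦3, 1↦7, 2↦2, 3↦9, 4↦5, 5↦0, 6↦4, 7↦5, 8↦2, 9↦5, 10↦2]  zeros at y ∈ {5}
  x = 4: [0↦8, 1↦4, 2↦6, 3↦2, 4↦2, 5↦5, 6↦10, 7↦5, 8↦0, 9↦5, 10↦8]  zeros at y ∈ {8}
  x = 5: [0↦2, 1↦5, 2↦7, 3↦7, 4↦4, 5↦8, 6↦7, 7↦0, 8↦8, 9↦8, 10↦10]  zeros at y ∈ {7}
  x = 6: [0↦6, 1↦9, 2↦4, 3↦1, 4↦10, 5↦8, 6↦5, 7↦0, 8↦3, 9↦2, 10↦7]  zeros at y ∈ {7}
  x = 7: [0↦8, 1↦4, 2↦7, 3↦5, 4↦8, 5↦4, 6↦3, 7↦4, 8↦6, 9↦8, 10↦9]  zeros at y ∈ ∅
  x = 8: [0↦7, 1↦0, 2↦4, 3↦7, 4↦8, 5↦6, 6↦0, 7↦0, 8↦5, 9↦3, 10↦4]  zeros at y ∈ {1, 6, 7}
  x = 9: [0↦2, 1↦7, 2↦5, 3↦6, 4↦9, 5↦2, 6↦6, 7↦9, 8↦10, 9↦8, 10↦2]  zeros at y ∈ ∅
  x = 10: [0↦3, 1↦2, 2↦9, 3↦1, 4↦10, 5↦2, 6↦9, 7↦8, 8↦9, 9↦0, 10↦2]  zeros at y ∈ {9}
Collecting zeros: affine points = {(0, 9), (1, 2), (3, 5), (4, 8), (5, 7), (6, 7), (8, 1), (8, 6), (8, 7), (10, 9)}.
Total count |C(F_11)_aff| = 10.


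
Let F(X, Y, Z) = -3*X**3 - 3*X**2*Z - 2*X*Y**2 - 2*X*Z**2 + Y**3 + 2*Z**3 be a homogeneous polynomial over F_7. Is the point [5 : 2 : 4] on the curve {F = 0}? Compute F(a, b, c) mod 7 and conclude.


F(5,2,4) ≡ 3 (mod 7); P is NOT on the curve.

Evaluate F(5, 2, 4) term-by-term (mod 7).
  -3*X**3 ↦ -3·125·1·1 = -375
  -3*X**2*Z ↦ -3·25·1·4 = -300
  -2*X*Y**2 ↦ -2·5·4·1 = -40
  -2*X*Z**2 ↦ -2·5·1·16 = -160
  Y**3 ↦ 1·1·8·1 = 8
  2*Z**3 ↦ 2·1·1·64 = 128
Sum: F(5, 2, 4) = (-375) + (-300) + (-40) + (-160) + (8) + (128) = -739.
Reducing mod 7: -739 ≡ 3 (mod 7).
Since F(a, b, c) ≡ 3 ≠ 0 (mod 7), P does NOT lie on the curve.


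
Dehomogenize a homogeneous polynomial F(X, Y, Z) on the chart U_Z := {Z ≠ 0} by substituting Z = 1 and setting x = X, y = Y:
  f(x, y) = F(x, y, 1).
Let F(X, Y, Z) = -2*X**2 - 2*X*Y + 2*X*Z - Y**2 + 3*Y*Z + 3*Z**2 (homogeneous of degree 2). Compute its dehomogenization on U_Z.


f(x, y) = -2*x**2 - 2*x*y + 2*x - y**2 + 3*y + 3

On U_Z we set Z = 1. Each monomial c·X^i·Y^j·Z^k in F becomes c·x^i·y^j·1^k = c·x^i·y^j.
Substituting Z = 1: F(X, Y, 1) = -2*x**2 - 2*x*y + 2*x - y**2 + 3*y + 3.
Note: deg(f) ≤ deg(F) = 2; strict inequality happens when F is divisible by Z (lost terms).


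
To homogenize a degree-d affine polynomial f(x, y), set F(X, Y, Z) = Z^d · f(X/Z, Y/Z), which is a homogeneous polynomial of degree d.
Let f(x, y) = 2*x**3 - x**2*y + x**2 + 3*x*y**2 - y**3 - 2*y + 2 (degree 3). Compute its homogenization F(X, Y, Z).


F(X, Y, Z) = 2*X**3 - X**2*Y + X**2*Z + 3*X*Y**2 - Y**3 - 2*Y*Z**2 + 2*Z**3

deg(f) = 3.
Substitute x = X/Z, y = Y/Z into f, then multiply by Z^3.
  monomial 2·x^3·y^0 ↦ 2·X^3·Y^0·Z^0.
  monomial -1·x^2·y^1 ↦ -1·X^2·Y^1·Z^0.
  monomial 1·x^2·y^0 ↦ 1·X^2·Y^0·Z^1.
  monomial 3·x^1·y^2 ↦ 3·X^1·Y^2·Z^0.
  monomial -1·x^0·y^3 ↦ -1·X^0·Y^3·Z^0.
  monomial -2·x^0·y^1 ↦ -2·X^0·Y^1·Z^2.
  monomial 2·x^0·y^0 ↦ 2·X^0·Y^0·Z^3.
Collecting: F(X, Y, Z) = 2*X**3 - X**2*Y + X**2*Z + 3*X*Y**2 - Y**3 - 2*Y*Z**2 + 2*Z**3.


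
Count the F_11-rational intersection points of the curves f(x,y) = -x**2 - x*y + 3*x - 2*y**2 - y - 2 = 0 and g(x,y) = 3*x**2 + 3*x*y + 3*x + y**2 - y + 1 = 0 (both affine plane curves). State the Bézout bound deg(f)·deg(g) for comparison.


Common zeros: {(2, 4)}; count = 1; Bézout bound = 4.

deg(f) = 2, deg(g) = 2, so Bézout bound = 4.
Scan x ∈ F_11. For each x, list the y ∈ F_11 with f(x, y) ≡ 0 and those with g(x, y) ≡ 0 (mod 11); the common zeros in that column are the intersection.
  x = 0: f ≡ 0 at y ∈ ∅; g ≡ 0 at y ∈ ∅; common: ∅.
  x = 1: f ≡ 0 at y ∈ {0, 10}; g ≡ 0 at y ∈ {3, 6}; common: ∅.
  x = 2: f ≡ 0 at y ∈ {0, 4}; g ≡ 0 at y ∈ {2, 4}; common: {4}.
  x = 3: f ≡ 0 at y ∈ {10}; g ≡ 0 at y ∈ {6, 8}; common: ∅.
  x = 4: f ≡ 0 at y ∈ ∅; g ≡ 0 at y ∈ {4, 7}; common: ∅.
  x = 5: f ≡ 0 at y ∈ ∅; g ≡ 0 at y ∈ ∅; common: ∅.
  x = 6: f ≡ 0 at y ∈ ∅; g ≡ 0 at y ∈ {2, 3}; common: ∅.
  x = 7: f ≡ 0 at y ∈ {9}; g ≡ 0 at y ∈ ∅; common: ∅.
  x = 8: f ≡ 0 at y ∈ {4, 8}; g ≡ 0 at y ∈ ∅; common: ∅.
  x = 9: f ≡ 0 at y ∈ {8, 9}; g ≡ 0 at y ∈ ∅; common: ∅.
  x = 10: f ≡ 0 at y ∈ ∅; g ≡ 0 at y ∈ {7, 8}; common: ∅.
Collecting: common zeros = {(2, 4)}, so the count is 1.
Comparison with the Bézout bound: 1 ≤ 4 = deg(f)·deg(g), as expected for curves with no common component (the affine F_11-count falls short of the bound because intersections may lie at infinity, over extension fields, or carry multiplicity).


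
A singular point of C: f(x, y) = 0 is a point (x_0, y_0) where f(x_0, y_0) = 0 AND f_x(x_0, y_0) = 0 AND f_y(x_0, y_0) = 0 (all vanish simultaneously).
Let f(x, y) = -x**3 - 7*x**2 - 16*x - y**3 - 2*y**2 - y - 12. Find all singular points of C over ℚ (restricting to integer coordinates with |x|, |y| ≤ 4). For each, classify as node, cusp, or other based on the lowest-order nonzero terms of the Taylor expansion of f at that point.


Singular points: {(-2, -1)}; classification: node.

Compute partial derivatives:
  f_x = -3*x**2 - 14*x - 16.
  f_y = -3*y**2 - 4*y - 1.
Scan x_0 ∈ {−4, ..., 4}. For each x_0, f_y(x_0, y) is a polynomial in y; find its integer roots y ∈ {−4, ..., 4}, then test f_x and f at those candidates.
  x = -4: f_y(-4, y) = -3*y**2 - 4*y - 1; vanishes at y ∈ {-1}. (-4, -1): f_x = -8 ≠ 0.
  x = -3: f_y(-3, y) = -3*y**2 - 4*y - 1; vanishes at y ∈ {-1}. (-3, -1): f_x = -1 ≠ 0.
  x = -2: f_y(-2, y) = -3*y**2 - 4*y - 1; vanishes at y ∈ {-1}. (-2, -1): f_x = 0, f = 0 — SINGULAR.
  x = -1: f_y(-1, y) = -3*y**2 - 4*y - 1; vanishes at y ∈ {-1}. (-1, -1): f_x = -5 ≠ 0.
  x = 0: f_y(0, y) = -3*y**2 - 4*y - 1; vanishes at y ∈ {-1}. (0, -1): f_x = -16 ≠ 0.
  x = 1: f_y(1, y) = -3*y**2 - 4*y - 1; vanishes at y ∈ {-1}. (1, -1): f_x = -33 ≠ 0.
  x = 2: f_y(2, y) = -3*y**2 - 4*y - 1; vanishes at y ∈ {-1}. (2, -1): f_x = -56 ≠ 0.
  x = 3: f_y(3, y) = -3*y**2 - 4*y - 1; vanishes at y ∈ {-1}. (3, -1): f_x = -85 ≠ 0.
  x = 4: f_y(4, y) = -3*y**2 - 4*y - 1; vanishes at y ∈ {-1}. (4, -1): f_x = -120 ≠ 0.
Only singular point on the grid: (-2, -1).
Classify: substitute x = -2 + u, y = -1 + v and expand: f = -u**3 - u**2 - v**3 + v**2.
No constant or linear terms (consistent with a singular point). Quadratic part: -u**2 + v**2. Cubic part: -u**3 - v**3.
The quadratic part v**2 - u**2 = (v − u)(v + u) splits into two distinct linear factors, so there are two distinct tangent lines y − -1 = ±(x − -2) — this is a node (ordinary double point).
Classification: node.


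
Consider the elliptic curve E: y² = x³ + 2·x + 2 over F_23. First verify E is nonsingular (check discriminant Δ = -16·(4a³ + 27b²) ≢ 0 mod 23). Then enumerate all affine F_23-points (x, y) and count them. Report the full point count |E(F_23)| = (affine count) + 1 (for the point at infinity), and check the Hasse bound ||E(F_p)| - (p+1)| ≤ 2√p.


Affine points = {(0, 5), (0, 18), (3, 9), (3, 14), (6, 0), (8, 1), (8, 22), (9, 6), (9, 17), (12, 11), (12, 12), (15, 7), (15, 16), (16, 6), (16, 17), (17, 2), (17, 21), (21, 6), (21, 17)}; affine count = 19; |E(F_23)| = 20.

Discriminant check: Δ ∝ 4a³ + 27b² = 4·2³ + 27·2² = 4·8 + 27·4 ≡ 2 (mod 23). Nonzero ⇒ E is nonsingular.
For each x ∈ F_23, compute rhs = x³ + 2·x + 2 mod 23, then count y ∈ F_23 with y² ≡ rhs.
  x = 0: rhs = 2, matching y values: 5, 18 (2 points).
  x = 1: rhs = 5, matching y values: none (0 points).
  x = 2: rhs = 14, matching y values: none (0 points).
  x = 3: rhs = 12, matching y values: 9, 14 (2 points).
  x = 4: rhs = 5, matching y values: none (0 points).
  x = 5: rhs = 22, matching y values: none (0 points).
  x = 6: rhs = 0, matching y values: 0 (1 points).
  x = 7: rhs = 14, matching y values: none (0 points).
  x = 8: rhs = 1, matching y values: 1, 22 (2 points).
  x = 9: rhs = 13, matching y values: 6, 17 (2 points).
  x = 10: rhs = 10, matching y values: none (0 points).
  x = 11: rhs = 21, matching y values: none (0 points).
  x = 12: rhs = 6, matching y values: 11, 12 (2 points).
  x = 13: rhs = 17, matching y values: none (0 points).
  x = 14: rhs = 14, matching y values: none (0 points).
  x = 15: rhs = 3, matching y values: 7, 16 (2 points).
  x = 16: rhs = 13, matching y values: 6, 17 (2 points).
  x = 17: rhs = 4, matching y values: 2, 21 (2 points).
  x = 18: rhs = 5, matching y values: none (0 points).
  x = 19: rhs = 22, matching y values: none (0 points).
  x = 20: rhs = 15, matching y values: none (0 points).
  x = 21: rhs = 13, matching y values: 6, 17 (2 points).
  x = 22: rhs = 22, matching y values: none (0 points).
Total affine count: 19.
Full point count |E(F_23)| = 19 + 1 = 20.
Hasse bound: |20 − (23+1)| = |-4| = 4 ≤ 2√23 ≈ 9.5917 ✓.


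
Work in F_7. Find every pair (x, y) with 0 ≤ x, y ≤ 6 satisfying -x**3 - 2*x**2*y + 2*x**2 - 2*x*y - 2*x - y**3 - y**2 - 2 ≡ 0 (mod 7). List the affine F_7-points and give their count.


Affine F_7-points: {(0, 2), (2, 2), (3, 2), (3, 5), (3, 6), (4, 0), (4, 1), (4, 5), (6, 4), (6, 5)}; count = 10.

For each of the 49 pairs (x, y) ∈ F_7², evaluate f(x, y) mod 7. Record the zeros.
  x = 0: [0↦5, 1↦3, 2↦0, 3↦4, 4↦2, 5↦2, 6↦5]  zeros at y ∈ {2}
  x = 1: [0↦4, 1↦5, 2↦5, 3↦5, 4↦6, 5↦2, 6↦1]  zeros at y ∈ ∅
  x = 2: [0↦1, 1↦1, 2↦0, 3↦6, 4↦6, 5↦1, 6↦6]  zeros at y ∈ {2}
  x = 3: [0↦4, 1↦6, 2↦0, 3↦1, 4↦3, 5↦0, 6↦0]  zeros at y ∈ {2, 5, 6}
  x = 4: [0↦0, 1↦0, 2↦6, 3↦5, 4↦5, 5↦0, 6↦5]  zeros at y ∈ {0, 1, 5}
  x = 5: [0↦4, 1↦5, 2↦5, 3↦5, 4↦6, 5↦2, 6↦1]  zeros at y ∈ ∅
  x = 6: [0↦3, 1↦1, 2↦5, 3↦2, 4↦0, 5↦0, 6↦3]  zeros at y ∈ {4, 5}
Collecting zeros: affine points = {(0, 2), (2, 2), (3, 2), (3, 5), (3, 6), (4, 0), (4, 1), (4, 5), (6, 4), (6, 5)}.
Total count |C(F_7)_aff| = 10.


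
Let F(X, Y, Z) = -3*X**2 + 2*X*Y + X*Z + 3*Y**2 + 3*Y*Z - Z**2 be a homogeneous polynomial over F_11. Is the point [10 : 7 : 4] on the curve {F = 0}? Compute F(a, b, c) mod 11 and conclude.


F(10,7,4) ≡ 7 (mod 11); P is NOT on the curve.

Evaluate F(10, 7, 4) term-by-term (mod 11).
  -3*X**2 ↦ -3·100·1·1 = -300
  2*X*Y ↦ 2·10·7·1 = 140
  X*Z ↦ 1·10·1·4 = 40
  3*Y**2 ↦ 3·1·49·1 = 147
  3*Y*Z ↦ 3·1·7·4 = 84
  -Z**2 ↦ -1·1·1·16 = -16
Sum: F(10, 7, 4) = (-300) + (140) + (40) + (147) + (84) + (-16) = 95.
Reducing mod 11: 95 ≡ 7 (mod 11).
Since F(a, b, c) ≡ 7 ≠ 0 (mod 11), P does NOT lie on the curve.


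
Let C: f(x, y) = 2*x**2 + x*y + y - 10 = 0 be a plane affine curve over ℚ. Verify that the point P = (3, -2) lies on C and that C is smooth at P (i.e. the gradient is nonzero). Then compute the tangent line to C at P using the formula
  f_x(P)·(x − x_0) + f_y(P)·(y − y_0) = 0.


Tangent line at P: 10*x + 4*y - 22 = 0.

Step 1: f(3, -2) = 0, so P lies on C.
Step 2: partial derivatives
  f_x(x, y) = 4*x + y, f_y(x, y) = x + 1.
  f_x(P) = 10, f_y(P) = 4 (gradient nonzero, so P is smooth).
Step 3: tangent line at P: 10·(x − 3) + 4·(y − -2) = 0.
Expanding: 10*x + 4*y - 22 = 0.


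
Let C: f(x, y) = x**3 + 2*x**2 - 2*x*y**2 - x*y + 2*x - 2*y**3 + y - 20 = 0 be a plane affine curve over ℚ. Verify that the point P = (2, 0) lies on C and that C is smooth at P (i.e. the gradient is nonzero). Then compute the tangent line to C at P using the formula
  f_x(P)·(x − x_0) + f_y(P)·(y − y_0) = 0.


Tangent line at P: 22*x - y - 44 = 0.

Step 1: f(2, 0) = 0, so P lies on C.
Step 2: partial derivatives
  f_x(x, y) = 3*x**2 + 4*x - 2*y**2 - y + 2, f_y(x, y) = -4*x*y - x - 6*y**2 + 1.
  f_x(P) = 22, f_y(P) = -1 (gradient nonzero, so P is smooth).
Step 3: tangent line at P: 22·(x − 2) + -1·(y − 0) = 0.
Expanding: 22*x - y - 44 = 0.


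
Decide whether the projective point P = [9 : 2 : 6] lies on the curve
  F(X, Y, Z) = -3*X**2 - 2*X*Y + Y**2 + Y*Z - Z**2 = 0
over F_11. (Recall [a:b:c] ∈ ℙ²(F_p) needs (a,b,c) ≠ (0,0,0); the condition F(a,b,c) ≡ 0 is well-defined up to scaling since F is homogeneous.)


F(9,2,6) ≡ 9 (mod 11); P is NOT on the curve.

Evaluate F(9, 2, 6) term-by-term (mod 11).
  -3*X**2 ↦ -3·81·1·1 = -243
  -2*X*Y ↦ -2·9·2·1 = -36
  Y**2 ↦ 1·1·4·1 = 4
  Y*Z ↦ 1·1·2·6 = 12
  -Z**2 ↦ -1·1·1·36 = -36
Sum: F(9, 2, 6) = (-243) + (-36) + (4) + (12) + (-36) = -299.
Reducing mod 11: -299 ≡ 9 (mod 11).
Since F(a, b, c) ≡ 9 ≠ 0 (mod 11), P does NOT lie on the curve.


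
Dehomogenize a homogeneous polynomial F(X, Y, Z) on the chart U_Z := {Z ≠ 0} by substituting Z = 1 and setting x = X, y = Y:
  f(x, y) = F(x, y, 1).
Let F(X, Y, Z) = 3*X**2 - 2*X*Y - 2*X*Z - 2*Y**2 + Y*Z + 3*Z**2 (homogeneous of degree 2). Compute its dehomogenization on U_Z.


f(x, y) = 3*x**2 - 2*x*y - 2*x - 2*y**2 + y + 3

On U_Z we set Z = 1. Each monomial c·X^i·Y^j·Z^k in F becomes c·x^i·y^j·1^k = c·x^i·y^j.
Substituting Z = 1: F(X, Y, 1) = 3*x**2 - 2*x*y - 2*x - 2*y**2 + y + 3.
Note: deg(f) ≤ deg(F) = 2; strict inequality happens when F is divisible by Z (lost terms).


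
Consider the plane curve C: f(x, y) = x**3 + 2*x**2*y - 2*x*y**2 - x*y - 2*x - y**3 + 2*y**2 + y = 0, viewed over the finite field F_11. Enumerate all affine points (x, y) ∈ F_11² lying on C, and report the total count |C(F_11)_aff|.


Affine F_11-points: {(0, 0), (1, 1), (1, 3), (1, 7), (2, 6), (4, 10), (5, 3), (9, 8), (10, 3)}; count = 9.

For each of the 121 pairs (x, y) ∈ F_11², evaluate f(x, y) mod 11. Record the zeros.
  x = 0: [0↦0, 1↦2, 2↦2, 3↦5, 4↦5, 5↦7, 6↦5, 7↦4, 8↦9, 9↦3, 10↦2]  zeros at y ∈ {0}
  x = 1: [0↦10, 1↦0, 2↦6, 3↦0, 4↦9, 5↦5, 6↦4, 7↦0, 8↦9, 9↦3, 10↦9]  zeros at y ∈ {1, 3, 7}
  x = 2: [0↦4, 1↦8, 2↦2, 3↦2, 4↦2, 5↦7, 6↦0, 7↦8, 8↦3, 9↦1, 10↦7]  zeros at y ∈ {6}
  x = 3: [0↦10, 1↦10, 2↦7, 3↦6, 4↦1, 5↦8, 6↦10, 7↦1, 8↦8, 9↦3, 10↦2]  zeros at y ∈ ∅
  x = 4: [0↦1, 1↦1, 2↦5, 3↦7, 4↦1, 5↦3, 6↦7, 7↦7, 8↦8, 9↦4, 10↦0]  zeros at y ∈ {10}
  x = 5: [0↦5, 1↦9, 2↦2, 3↦0, 4↦8, 5↦9, 6↦8, 7↦10, 8↦9, 9↦10, 10↦7]  zeros at y ∈ {3}
  x = 6: [0↦6, 1↦7, 2↦4, 3↦2, 4↦6, 5↦10, 6↦8, 7↦5, 8↦6, 9↦5, 10↦7]  zeros at y ∈ ∅
  x = 7: [0↦10, 1↦1, 2↦6, 3↦8, 4↦1, 5↦1, 6↦2, 7↦9, 8↦5, 9↦6, 10↦6]  zeros at y ∈ ∅
  x = 8: [0↦1, 1↦8, 2↦3, 3↦2, 4↦10, 5↦10, 6↦7, 7↦6, 8↦1, 9↦8, 10↦10]  zeros at y ∈ ∅
  x = 9: [0↦7, 1↦1, 2↦1, 3↦1, 4↦6, 5↦10, 6↦7, 7↦2, 8↦0, 9↦6, 10↦3]  zeros at y ∈ {8}
  x = 10: [0↦1, 1↦8, 2↦6, 3↦0, 4↦6, 5↦7, 6↦8, 7↦3, 8↦8, 9↦6, 10↦2]  zeros at y ∈ {3}
Collecting zeros: affine points = {(0, 0), (1, 1), (1, 3), (1, 7), (2, 6), (4, 10), (5, 3), (9, 8), (10, 3)}.
Total count |C(F_11)_aff| = 9.


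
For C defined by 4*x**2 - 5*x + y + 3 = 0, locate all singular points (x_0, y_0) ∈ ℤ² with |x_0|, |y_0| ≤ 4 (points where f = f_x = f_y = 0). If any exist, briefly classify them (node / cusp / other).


No singular points in the scanned grid; C is smooth there.

Compute partial derivatives:
  f_x = 8*x - 5.
  f_y = 1.
f_y = 1 is a nonzero constant, so f_y never vanishes: no point (x, y) can satisfy f = f_x = f_y = 0. In particular no (x, y) ∈ {−4, ..., 4}² is singular; the curve is smooth.


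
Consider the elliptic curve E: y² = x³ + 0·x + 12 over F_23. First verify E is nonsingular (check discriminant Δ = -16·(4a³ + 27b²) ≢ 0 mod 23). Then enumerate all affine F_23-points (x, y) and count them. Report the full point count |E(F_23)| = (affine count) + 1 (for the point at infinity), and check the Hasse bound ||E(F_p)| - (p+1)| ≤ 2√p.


Affine points = {(0, 9), (0, 14), (1, 6), (1, 17), (3, 4), (3, 19), (8, 8), (8, 15), (10, 0), (11, 3), (11, 20), (13, 1), (13, 22), (15, 11), (15, 12), (17, 7), (17, 16), (18, 5), (18, 18), (20, 10), (20, 13), (21, 2), (21, 21)}; affine count = 23; |E(F_23)| = 24.

Discriminant check: Δ ∝ 4a³ + 27b² = 4·0³ + 27·12² = 4·0 + 27·144 ≡ 1 (mod 23). Nonzero ⇒ E is nonsingular.
For each x ∈ F_23, compute rhs = x³ + 0·x + 12 mod 23, then count y ∈ F_23 with y² ≡ rhs.
  x = 0: rhs = 12, matching y values: 9, 14 (2 points).
  x = 1: rhs = 13, matching y values: 6, 17 (2 points).
  x = 2: rhs = 20, matching y values: none (0 points).
  x = 3: rhs = 16, matching y values: 4, 19 (2 points).
  x = 4: rhs = 7, matching y values: none (0 points).
  x = 5: rhs = 22, matching y values: none (0 points).
  x = 6: rhs = 21, matching y values: none (0 points).
  x = 7: rhs = 10, matching y values: none (0 points).
  x = 8: rhs = 18, matching y values: 8, 15 (2 points).
  x = 9: rhs = 5, matching y values: none (0 points).
  x = 10: rhs = 0, matching y values: 0 (1 points).
  x = 11: rhs = 9, matching y values: 3, 20 (2 points).
  x = 12: rhs = 15, matching y values: none (0 points).
  x = 13: rhs = 1, matching y values: 1, 22 (2 points).
  x = 14: rhs = 19, matching y values: none (0 points).
  x = 15: rhs = 6, matching y values: 11, 12 (2 points).
  x = 16: rhs = 14, matching y values: none (0 points).
  x = 17: rhs = 3, matching y values: 7, 16 (2 points).
  x = 18: rhs = 2, matching y values: 5, 18 (2 points).
  x = 19: rhs = 17, matching y values: none (0 points).
  x = 20: rhs = 8, matching y values: 10, 13 (2 points).
  x = 21: rhs = 4, matching y values: 2, 21 (2 points).
  x = 22: rhs = 11, matching y values: none (0 points).
Total affine count: 23.
Full point count |E(F_23)| = 23 + 1 = 24.
Hasse bound: |24 − (23+1)| = |0| = 0 ≤ 2√23 ≈ 9.5917 ✓.


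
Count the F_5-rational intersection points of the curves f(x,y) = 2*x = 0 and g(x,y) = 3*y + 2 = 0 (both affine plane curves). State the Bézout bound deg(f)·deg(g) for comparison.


Common zeros: {(0, 1)}; count = 1; Bézout bound = 1.

deg(f) = 1, deg(g) = 1, so Bézout bound = 1.
Scan x ∈ F_5. For each x, list the y ∈ F_5 with f(x, y) ≡ 0 and those with g(x, y) ≡ 0 (mod 5); the common zeros in that column are the intersection.
  x = 0: f ≡ 0 at y ∈ {0, 1, 2, 3, 4}; g ≡ 0 at y ∈ {1}; common: {1}.
  x = 1: f ≡ 0 at y ∈ ∅; g ≡ 0 at y ∈ {1}; common: ∅.
  x = 2: f ≡ 0 at y ∈ ∅; g ≡ 0 at y ∈ {1}; common: ∅.
  x = 3: f ≡ 0 at y ∈ ∅; g ≡ 0 at y ∈ {1}; common: ∅.
  x = 4: f ≡ 0 at y ∈ ∅; g ≡ 0 at y ∈ {1}; common: ∅.
Collecting: common zeros = {(0, 1)}, so the count is 1.
Comparison with the Bézout bound: 1 ≤ 1 = deg(f)·deg(g), as expected for curves with no common component (the bound is attained).


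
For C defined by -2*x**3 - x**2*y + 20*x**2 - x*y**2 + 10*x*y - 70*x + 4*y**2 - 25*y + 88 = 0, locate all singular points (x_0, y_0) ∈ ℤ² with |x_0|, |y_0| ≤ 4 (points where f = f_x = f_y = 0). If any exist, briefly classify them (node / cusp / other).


Singular points: {(3, 2)}; classification: cusp.

Compute partial derivatives:
  f_x = -6*x**2 - 2*x*y + 40*x - y**2 + 10*y - 70.
  f_y = -x**2 - 2*x*y + 10*x + 8*y - 25.
Scan x_0 ∈ {−4, ..., 4}. For each x_0, f_y(x_0, y) is a polynomial in y; find its integer roots y ∈ {−4, ..., 4}, then test f_x and f at those candidates.
  x = -4: f_y(-4, y) = 16*y - 81; no integer root y with |y| ≤ 4.
  x = -3: f_y(-3, y) = 14*y - 64; no integer root y with |y| ≤ 4.
  x = -2: f_y(-2, y) = 12*y - 49; no integer root y with |y| ≤ 4.
  x = -1: f_y(-1, y) = 10*y - 36; no integer root y with |y| ≤ 4.
  x = 0: f_y(0, y) = 8*y - 25; no integer root y with |y| ≤ 4.
  x = 1: f_y(1, y) = 6*y - 16; no integer root y with |y| ≤ 4.
  x = 2: f_y(2, y) = 4*y - 9; no integer root y with |y| ≤ 4.
  x = 3: f_y(3, y) = 2*y - 4; vanishes at y ∈ {2}. (3, 2): f_x = 0, f = 0 — SINGULAR.
  x = 4: f_y(4, y) = -1; no integer root y with |y| ≤ 4.
Only singular point on the grid: (3, 2).
Classify: substitute x = 3 + u, y = 2 + v and expand: f = -2*u**3 - u**2*v - u*v**2 + v**2.
No constant or linear terms (consistent with a singular point). Quadratic part: v**2. Cubic part: -2*u**3 - u**2*v - u*v**2.
The quadratic part v**2 is a perfect square, so there is a single (double) tangent line v = 0, i.e. y = 2. Restricting the cubic part to that line (v = 0) leaves -2*u**3 ≠ 0, so f is not divisible by v and the branch is v² ≈ 2*u**3 to lowest order — this is a cusp.
Classification: cusp.
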